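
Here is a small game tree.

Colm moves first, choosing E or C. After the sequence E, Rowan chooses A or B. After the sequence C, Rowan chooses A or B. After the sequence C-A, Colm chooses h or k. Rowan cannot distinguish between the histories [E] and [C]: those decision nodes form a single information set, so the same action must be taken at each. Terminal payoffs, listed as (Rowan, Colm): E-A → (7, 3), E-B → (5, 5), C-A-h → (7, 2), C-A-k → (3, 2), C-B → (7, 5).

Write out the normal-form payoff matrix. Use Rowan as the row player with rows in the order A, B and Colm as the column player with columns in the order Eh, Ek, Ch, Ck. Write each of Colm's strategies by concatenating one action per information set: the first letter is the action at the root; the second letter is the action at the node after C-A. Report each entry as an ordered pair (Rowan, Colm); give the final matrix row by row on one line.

           Eh       Ek       Ch       Ck
   A    (7,3)    (7,3)    (7,2)    (3,2)
   B    (5,5)    (5,5)    (7,5)    (7,5)

A: (7,3) (7,3) (7,2) (3,2) | B: (5,5) (5,5) (7,5) (7,5)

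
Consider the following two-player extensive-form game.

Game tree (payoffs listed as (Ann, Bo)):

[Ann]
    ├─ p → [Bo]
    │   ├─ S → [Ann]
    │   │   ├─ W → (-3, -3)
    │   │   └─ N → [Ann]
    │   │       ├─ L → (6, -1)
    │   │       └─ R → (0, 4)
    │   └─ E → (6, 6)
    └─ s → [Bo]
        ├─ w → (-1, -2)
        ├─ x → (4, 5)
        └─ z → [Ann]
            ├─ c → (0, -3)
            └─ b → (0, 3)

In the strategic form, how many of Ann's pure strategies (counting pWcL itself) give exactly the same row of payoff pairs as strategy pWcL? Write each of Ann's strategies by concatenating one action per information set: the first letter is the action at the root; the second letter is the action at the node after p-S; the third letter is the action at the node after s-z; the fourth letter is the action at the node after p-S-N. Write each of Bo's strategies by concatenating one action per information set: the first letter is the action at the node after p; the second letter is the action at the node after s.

4

Row for pWcL (columns Sw, Sx, Sz, Ew, Ex, Ez): (-3,-3) (-3,-3) (-3,-3) (6,6) (6,6) (6,6).
Under pWcL, Ann's choice at the node after s-z and at the node after p-S-N can never be reached regardless of what Bo does, so varying those choices leaves every outcome unchanged.
Holding the reachable choices fixed and varying the unreachable ones freely already gives 2 × 2 = 4 equivalent strategies.
No other strategy reproduces this row, so those 4 are the full class: pWcL, pWcR, pWbL, pWbR.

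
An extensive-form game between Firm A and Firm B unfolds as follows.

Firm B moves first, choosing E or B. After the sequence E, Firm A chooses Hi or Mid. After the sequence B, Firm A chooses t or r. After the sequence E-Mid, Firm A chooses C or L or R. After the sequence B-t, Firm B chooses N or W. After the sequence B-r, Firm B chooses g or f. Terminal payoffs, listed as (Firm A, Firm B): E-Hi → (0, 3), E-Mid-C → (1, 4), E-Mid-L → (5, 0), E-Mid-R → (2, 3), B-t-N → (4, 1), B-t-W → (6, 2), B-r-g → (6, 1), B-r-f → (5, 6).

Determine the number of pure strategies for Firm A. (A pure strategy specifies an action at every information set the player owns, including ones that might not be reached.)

12

Firm A owns the node after E with actions {Hi, Mid} — two choices.
Firm A owns the node after B with actions {t, r} — two choices.
Firm A owns the node after E-Mid with actions {C, L, R} — three choices.
A pure strategy fixes one action at each information set independently, so the count is the product 2 × 2 × 3 = 12.
(For reference, Firm B has 8 pure strategies, giving a 12×8 normal-form matrix.)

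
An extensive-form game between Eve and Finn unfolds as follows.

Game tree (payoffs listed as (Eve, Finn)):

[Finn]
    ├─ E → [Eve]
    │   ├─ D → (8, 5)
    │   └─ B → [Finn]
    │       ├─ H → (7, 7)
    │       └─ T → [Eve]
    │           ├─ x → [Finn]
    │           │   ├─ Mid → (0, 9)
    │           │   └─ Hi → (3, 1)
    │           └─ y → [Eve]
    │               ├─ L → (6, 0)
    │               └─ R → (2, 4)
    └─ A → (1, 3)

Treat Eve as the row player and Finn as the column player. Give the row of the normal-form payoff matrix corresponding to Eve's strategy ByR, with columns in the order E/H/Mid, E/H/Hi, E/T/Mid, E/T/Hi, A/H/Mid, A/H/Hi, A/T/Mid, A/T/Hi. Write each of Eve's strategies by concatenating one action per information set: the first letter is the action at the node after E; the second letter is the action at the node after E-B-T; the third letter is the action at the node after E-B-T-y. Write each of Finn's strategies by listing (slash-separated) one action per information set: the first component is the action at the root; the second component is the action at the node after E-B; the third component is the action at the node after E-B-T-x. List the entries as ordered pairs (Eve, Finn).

(7,7) (7,7) (2,4) (2,4) (1,3) (1,3) (1,3) (1,3)

vs E/H/Mid: Finn plays E → Eve plays B at [E] → Finn plays H at [E-B] → (7, 7)
vs E/H/Hi: Finn plays E → Eve plays B at [E] → Finn plays H at [E-B] → (7, 7)
vs E/T/Mid: Finn plays E → Eve plays B at [E] → Finn plays T at [E-B] → Eve plays y at [E-B-T] → Eve plays R at [E-B-T-y] → (2, 4)
vs E/T/Hi: Finn plays E → Eve plays B at [E] → Finn plays T at [E-B] → Eve plays y at [E-B-T] → Eve plays R at [E-B-T-y] → (2, 4)
vs A/H/Mid: Finn plays A → (1, 3)
vs A/H/Hi: Finn plays A → (1, 3)
vs A/T/Mid: Finn plays A → (1, 3)
vs A/T/Hi: Finn plays A → (1, 3)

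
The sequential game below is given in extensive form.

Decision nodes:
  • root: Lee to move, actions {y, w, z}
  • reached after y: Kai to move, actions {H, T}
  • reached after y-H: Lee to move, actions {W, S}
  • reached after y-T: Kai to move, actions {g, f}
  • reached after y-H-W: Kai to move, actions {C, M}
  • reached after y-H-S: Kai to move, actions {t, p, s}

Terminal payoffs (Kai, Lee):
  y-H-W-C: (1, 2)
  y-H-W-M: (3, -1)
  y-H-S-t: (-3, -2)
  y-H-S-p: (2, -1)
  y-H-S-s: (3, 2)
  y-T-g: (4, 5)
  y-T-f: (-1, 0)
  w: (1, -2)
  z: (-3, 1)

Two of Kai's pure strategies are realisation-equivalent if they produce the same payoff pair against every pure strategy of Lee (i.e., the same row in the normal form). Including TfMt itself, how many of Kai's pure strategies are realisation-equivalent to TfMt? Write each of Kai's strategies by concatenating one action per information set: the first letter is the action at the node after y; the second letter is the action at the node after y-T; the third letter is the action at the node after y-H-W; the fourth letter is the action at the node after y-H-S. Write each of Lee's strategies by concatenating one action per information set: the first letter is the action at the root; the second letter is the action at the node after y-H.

6

Row for TfMt (columns yW, yS, wW, wS, zW, zS): (-1,0) (-1,0) (1,-2) (1,-2) (-3,1) (-3,1).
Under TfMt, Kai's choice at the node after y-H-W and at the node after y-H-S can never be reached regardless of what Lee does, so varying those choices leaves every outcome unchanged.
Holding the reachable choices fixed and varying the unreachable ones freely already gives 2 × 3 = 6 equivalent strategies.
No other strategy reproduces this row, so those 6 are the full class: TfCt, TfCp, TfCs, TfMt, TfMp, TfMs.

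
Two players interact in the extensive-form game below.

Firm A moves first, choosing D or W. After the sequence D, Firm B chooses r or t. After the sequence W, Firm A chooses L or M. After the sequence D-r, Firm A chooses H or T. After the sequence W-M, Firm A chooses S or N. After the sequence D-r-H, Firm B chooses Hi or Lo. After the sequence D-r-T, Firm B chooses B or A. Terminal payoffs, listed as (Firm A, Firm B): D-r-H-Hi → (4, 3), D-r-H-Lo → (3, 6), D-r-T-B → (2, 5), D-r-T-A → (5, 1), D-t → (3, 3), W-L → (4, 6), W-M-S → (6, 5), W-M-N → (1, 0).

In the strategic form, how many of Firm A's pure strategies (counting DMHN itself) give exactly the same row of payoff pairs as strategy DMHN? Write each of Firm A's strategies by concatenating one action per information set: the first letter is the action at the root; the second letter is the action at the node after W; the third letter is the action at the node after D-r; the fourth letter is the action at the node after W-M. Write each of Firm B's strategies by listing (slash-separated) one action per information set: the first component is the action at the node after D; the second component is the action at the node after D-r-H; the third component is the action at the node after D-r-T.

Row for DMHN (columns r/Hi/B, r/Hi/A, r/Lo/B, r/Lo/A, t/Hi/B, t/Hi/A, t/Lo/B, t/Lo/A): (4,3) (4,3) (3,6) (3,6) (3,3) (3,3) (3,3) (3,3).
Under DMHN, Firm A's choice at the node after W and at the node after W-M can never be reached regardless of what Firm B does, so varying those choices leaves every outcome unchanged.
Holding the reachable choices fixed and varying the unreachable ones freely already gives 2 × 2 = 4 equivalent strategies.
No other strategy reproduces this row, so those 4 are the full class: DLHS, DLHN, DMHS, DMHN.

4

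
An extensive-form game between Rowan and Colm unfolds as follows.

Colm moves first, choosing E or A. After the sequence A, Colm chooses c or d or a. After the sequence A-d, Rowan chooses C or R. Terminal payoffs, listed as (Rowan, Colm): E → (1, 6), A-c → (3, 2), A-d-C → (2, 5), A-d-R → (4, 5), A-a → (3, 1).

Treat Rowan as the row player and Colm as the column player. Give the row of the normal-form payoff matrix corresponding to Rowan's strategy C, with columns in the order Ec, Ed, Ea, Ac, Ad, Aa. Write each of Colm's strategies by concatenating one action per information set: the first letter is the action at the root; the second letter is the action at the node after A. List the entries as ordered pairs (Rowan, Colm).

vs Ec: Colm plays E → (1, 6)
vs Ed: Colm plays E → (1, 6)
vs Ea: Colm plays E → (1, 6)
vs Ac: Colm plays A → Colm plays c at [A] → (3, 2)
vs Ad: Colm plays A → Colm plays d at [A] → Rowan plays C at [A-d] → (2, 5)
vs Aa: Colm plays A → Colm plays a at [A] → (3, 1)

(1,6) (1,6) (1,6) (3,2) (2,5) (3,1)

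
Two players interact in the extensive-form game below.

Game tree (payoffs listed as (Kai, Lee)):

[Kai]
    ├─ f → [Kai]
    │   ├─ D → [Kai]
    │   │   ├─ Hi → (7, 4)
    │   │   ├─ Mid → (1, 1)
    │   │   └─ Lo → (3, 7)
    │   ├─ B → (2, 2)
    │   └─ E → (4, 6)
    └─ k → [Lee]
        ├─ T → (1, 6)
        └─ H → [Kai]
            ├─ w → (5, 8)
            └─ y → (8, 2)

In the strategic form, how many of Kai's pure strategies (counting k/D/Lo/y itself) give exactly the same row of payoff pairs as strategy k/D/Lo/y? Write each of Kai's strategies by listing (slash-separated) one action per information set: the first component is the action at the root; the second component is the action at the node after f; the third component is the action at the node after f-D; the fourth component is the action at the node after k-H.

Row for k/D/Lo/y (columns T, H): (1,6) (8,2).
Under k/D/Lo/y, Kai's choice at the node after f and at the node after f-D can never be reached regardless of what Lee does, so varying those choices leaves every outcome unchanged.
Holding the reachable choices fixed and varying the unreachable ones freely already gives 3 × 3 = 9 equivalent strategies.
No other strategy reproduces this row, so those 9 are the full class: k/D/Hi/y, k/D/Mid/y, k/D/Lo/y, k/B/Hi/y, k/B/Mid/y, k/B/Lo/y, k/E/Hi/y, k/E/Mid/y, k/E/Lo/y.

9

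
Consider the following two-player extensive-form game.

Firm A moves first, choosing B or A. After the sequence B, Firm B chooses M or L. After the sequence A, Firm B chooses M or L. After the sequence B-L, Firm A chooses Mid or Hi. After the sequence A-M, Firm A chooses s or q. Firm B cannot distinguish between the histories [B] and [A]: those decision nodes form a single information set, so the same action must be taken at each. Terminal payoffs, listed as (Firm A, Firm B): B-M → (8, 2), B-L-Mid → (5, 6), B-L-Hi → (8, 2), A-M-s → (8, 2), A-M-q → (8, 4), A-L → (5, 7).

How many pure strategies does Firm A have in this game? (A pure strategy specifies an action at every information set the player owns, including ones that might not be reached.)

Firm A owns the root with actions {B, A} — two choices.
Firm A owns the node after B-L with actions {Mid, Hi} — two choices.
Firm A owns the node after A-M with actions {s, q} — two choices.
A pure strategy fixes one action at each information set independently, so the count is the product 2 × 2 × 2 = 8.

8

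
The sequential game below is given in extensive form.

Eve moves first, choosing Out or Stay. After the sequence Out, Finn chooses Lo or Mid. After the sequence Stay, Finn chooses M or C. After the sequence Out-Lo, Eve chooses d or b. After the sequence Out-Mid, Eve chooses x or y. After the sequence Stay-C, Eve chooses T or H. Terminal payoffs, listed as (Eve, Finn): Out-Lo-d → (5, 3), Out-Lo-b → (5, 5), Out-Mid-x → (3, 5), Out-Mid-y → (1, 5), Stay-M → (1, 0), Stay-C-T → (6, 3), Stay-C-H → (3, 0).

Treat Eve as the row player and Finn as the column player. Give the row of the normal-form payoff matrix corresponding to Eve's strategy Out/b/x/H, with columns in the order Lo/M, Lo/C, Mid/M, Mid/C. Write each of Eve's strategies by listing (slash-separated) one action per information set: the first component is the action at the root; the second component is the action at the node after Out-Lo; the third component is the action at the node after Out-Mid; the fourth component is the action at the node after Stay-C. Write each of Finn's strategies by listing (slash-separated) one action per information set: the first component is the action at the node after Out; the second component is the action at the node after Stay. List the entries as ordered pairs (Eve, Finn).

(5,5) (5,5) (3,5) (3,5)

vs Lo/M: Eve plays Out → Finn plays Lo at [Out] → Eve plays b at [Out-Lo] → (5, 5)
vs Lo/C: Eve plays Out → Finn plays Lo at [Out] → Eve plays b at [Out-Lo] → (5, 5)
vs Mid/M: Eve plays Out → Finn plays Mid at [Out] → Eve plays x at [Out-Mid] → (3, 5)
vs Mid/C: Eve plays Out → Finn plays Mid at [Out] → Eve plays x at [Out-Mid] → (3, 5)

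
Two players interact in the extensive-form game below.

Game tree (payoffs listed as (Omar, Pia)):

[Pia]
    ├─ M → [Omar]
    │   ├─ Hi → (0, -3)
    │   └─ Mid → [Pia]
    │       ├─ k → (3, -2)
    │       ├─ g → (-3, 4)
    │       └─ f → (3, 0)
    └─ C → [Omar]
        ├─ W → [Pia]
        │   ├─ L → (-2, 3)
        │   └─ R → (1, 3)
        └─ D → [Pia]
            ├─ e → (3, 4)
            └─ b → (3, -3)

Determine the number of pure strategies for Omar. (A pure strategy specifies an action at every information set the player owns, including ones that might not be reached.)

4

Omar owns the node after M with actions {Hi, Mid} — two choices.
Omar owns the node after C with actions {W, D} — two choices.
A pure strategy fixes one action at each information set independently, so the count is the product 2 × 2 = 4.
(For reference, Pia has 24 pure strategies, giving a 4×24 normal-form matrix.)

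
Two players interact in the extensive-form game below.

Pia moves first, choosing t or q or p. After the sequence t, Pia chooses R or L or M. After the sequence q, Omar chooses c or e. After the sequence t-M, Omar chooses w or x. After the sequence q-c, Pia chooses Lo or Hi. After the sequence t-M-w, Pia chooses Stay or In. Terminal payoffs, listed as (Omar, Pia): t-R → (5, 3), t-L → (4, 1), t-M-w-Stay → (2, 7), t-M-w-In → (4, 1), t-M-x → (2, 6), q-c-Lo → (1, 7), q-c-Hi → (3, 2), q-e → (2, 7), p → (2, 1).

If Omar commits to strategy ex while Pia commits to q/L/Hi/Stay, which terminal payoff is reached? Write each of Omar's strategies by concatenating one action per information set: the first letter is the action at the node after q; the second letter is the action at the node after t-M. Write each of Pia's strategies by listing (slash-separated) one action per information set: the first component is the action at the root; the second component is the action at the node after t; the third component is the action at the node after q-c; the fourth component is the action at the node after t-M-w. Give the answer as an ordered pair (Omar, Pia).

(2, 7)

Trace the play path from the root:
  Pia plays q
  Omar plays e at [q]
→ terminal payoff (2, 7).
(Omar's choice at the node after t-M is never reached on this path, so it doesn't affect the outcome.)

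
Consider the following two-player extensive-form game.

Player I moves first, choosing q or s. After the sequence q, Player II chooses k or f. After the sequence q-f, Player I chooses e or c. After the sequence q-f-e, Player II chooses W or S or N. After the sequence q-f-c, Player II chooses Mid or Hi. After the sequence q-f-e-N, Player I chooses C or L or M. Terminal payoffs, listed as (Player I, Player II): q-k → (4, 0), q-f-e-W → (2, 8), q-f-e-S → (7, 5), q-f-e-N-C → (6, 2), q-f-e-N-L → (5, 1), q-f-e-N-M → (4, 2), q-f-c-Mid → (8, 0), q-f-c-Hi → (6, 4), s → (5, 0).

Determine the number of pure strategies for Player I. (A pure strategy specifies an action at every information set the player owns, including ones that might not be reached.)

12

Player I owns the root with actions {q, s} — two choices.
Player I owns the node after q-f with actions {e, c} — two choices.
Player I owns the node after q-f-e-N with actions {C, L, M} — three choices.
A pure strategy fixes one action at each information set independently, so the count is the product 2 × 2 × 3 = 12.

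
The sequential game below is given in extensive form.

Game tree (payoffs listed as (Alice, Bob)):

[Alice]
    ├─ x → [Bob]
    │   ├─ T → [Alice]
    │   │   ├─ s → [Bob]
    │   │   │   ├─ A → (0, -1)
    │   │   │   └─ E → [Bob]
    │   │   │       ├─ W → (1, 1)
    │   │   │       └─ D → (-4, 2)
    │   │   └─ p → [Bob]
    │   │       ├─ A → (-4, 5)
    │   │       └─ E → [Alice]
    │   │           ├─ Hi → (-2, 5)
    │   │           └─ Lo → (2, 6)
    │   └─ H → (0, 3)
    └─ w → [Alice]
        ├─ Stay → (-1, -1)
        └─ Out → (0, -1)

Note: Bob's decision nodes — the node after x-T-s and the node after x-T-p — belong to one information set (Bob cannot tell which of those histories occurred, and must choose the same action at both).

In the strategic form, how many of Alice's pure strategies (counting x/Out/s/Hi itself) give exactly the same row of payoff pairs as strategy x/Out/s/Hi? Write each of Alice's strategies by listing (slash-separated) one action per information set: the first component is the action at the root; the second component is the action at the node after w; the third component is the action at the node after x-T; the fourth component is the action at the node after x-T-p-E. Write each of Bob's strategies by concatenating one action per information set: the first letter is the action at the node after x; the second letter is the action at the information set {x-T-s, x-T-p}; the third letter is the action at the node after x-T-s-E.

Row for x/Out/s/Hi (columns TAW, TAD, TEW, TED, HAW, HAD, HEW, HED): (0,-1) (0,-1) (1,1) (-4,2) (0,3) (0,3) (0,3) (0,3).
Under x/Out/s/Hi, Alice's choice at the node after w and at the node after x-T-p-E can never be reached regardless of what Bob does, so varying those choices leaves every outcome unchanged.
Holding the reachable choices fixed and varying the unreachable ones freely already gives 2 × 2 = 4 equivalent strategies.
No other strategy reproduces this row, so those 4 are the full class: x/Stay/s/Hi, x/Stay/s/Lo, x/Out/s/Hi, x/Out/s/Lo.

4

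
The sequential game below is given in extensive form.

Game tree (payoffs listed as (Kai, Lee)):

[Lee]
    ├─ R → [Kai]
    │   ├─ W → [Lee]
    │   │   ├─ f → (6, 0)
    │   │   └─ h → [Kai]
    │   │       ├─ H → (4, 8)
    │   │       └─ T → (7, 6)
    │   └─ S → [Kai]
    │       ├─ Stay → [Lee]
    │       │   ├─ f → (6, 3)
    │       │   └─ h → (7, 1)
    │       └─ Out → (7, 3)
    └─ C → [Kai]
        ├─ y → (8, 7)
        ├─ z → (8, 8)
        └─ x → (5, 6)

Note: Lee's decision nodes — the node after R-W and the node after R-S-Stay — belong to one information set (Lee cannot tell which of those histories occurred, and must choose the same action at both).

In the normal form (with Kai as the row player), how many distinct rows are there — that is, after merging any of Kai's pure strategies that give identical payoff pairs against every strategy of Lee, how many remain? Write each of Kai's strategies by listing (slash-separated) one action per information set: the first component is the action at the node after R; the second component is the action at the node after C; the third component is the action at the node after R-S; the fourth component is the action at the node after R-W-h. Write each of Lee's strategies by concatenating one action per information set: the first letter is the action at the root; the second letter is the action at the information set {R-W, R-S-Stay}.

Kai has 24 pure strategies: W/y/Stay/H, W/y/Stay/T, W/y/Out/H, W/y/Out/T, W/z/Stay/H, W/z/Stay/T, W/z/Out/H, W/z/Out/T, W/x/Stay/H, W/x/Stay/T, W/x/Out/H, W/x/Out/T, S/y/Stay/H, S/y/Stay/T, S/y/Out/H, S/y/Out/T, S/z/Stay/H, S/z/Stay/T, S/z/Out/H, S/z/Out/T, S/x/Stay/H, S/x/Stay/T, S/x/Out/H, S/x/Out/T. Columns: Rf, Rh, Cf, Ch.
{W/y/Stay/H, W/y/Out/H} → row (6,0) (4,8) (8,7) (8,7)
{W/y/Stay/T, W/y/Out/T} → row (6,0) (7,6) (8,7) (8,7)
{W/z/Stay/H, W/z/Out/H} → row (6,0) (4,8) (8,8) (8,8)
{W/z/Stay/T, W/z/Out/T} → row (6,0) (7,6) (8,8) (8,8)
{W/x/Stay/H, W/x/Out/H} → row (6,0) (4,8) (5,6) (5,6)
{W/x/Stay/T, W/x/Out/T} → row (6,0) (7,6) (5,6) (5,6)
{S/y/Stay/H, S/y/Stay/T} → row (6,3) (7,1) (8,7) (8,7)
{S/y/Out/H, S/y/Out/T} → row (7,3) (7,3) (8,7) (8,7)
{S/z/Stay/H, S/z/Stay/T} → row (6,3) (7,1) (8,8) (8,8)
{S/z/Out/H, S/z/Out/T} → row (7,3) (7,3) (8,8) (8,8)
{S/x/Stay/H, S/x/Stay/T} → row (6,3) (7,1) (5,6) (5,6)
{S/x/Out/H, S/x/Out/T} → row (7,3) (7,3) (5,6) (5,6)
That's 12 distinct rows out of 24 strategies.

12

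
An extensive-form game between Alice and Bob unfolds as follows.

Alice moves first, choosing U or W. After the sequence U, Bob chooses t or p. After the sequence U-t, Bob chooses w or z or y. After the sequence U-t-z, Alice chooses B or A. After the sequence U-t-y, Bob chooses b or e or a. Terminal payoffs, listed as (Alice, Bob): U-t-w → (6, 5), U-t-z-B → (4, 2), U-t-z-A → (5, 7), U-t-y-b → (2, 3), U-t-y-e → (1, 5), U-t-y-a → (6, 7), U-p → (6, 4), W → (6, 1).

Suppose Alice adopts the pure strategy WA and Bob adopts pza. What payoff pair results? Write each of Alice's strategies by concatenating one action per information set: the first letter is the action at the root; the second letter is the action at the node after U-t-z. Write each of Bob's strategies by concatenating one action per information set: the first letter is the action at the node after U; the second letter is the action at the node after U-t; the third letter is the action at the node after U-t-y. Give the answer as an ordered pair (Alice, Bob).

(6, 1)

Trace the play path from the root:
  Alice plays W
→ terminal payoff (6, 1).
(Alice's choice at the node after U-t-z is never reached on this path, so it doesn't affect the outcome.)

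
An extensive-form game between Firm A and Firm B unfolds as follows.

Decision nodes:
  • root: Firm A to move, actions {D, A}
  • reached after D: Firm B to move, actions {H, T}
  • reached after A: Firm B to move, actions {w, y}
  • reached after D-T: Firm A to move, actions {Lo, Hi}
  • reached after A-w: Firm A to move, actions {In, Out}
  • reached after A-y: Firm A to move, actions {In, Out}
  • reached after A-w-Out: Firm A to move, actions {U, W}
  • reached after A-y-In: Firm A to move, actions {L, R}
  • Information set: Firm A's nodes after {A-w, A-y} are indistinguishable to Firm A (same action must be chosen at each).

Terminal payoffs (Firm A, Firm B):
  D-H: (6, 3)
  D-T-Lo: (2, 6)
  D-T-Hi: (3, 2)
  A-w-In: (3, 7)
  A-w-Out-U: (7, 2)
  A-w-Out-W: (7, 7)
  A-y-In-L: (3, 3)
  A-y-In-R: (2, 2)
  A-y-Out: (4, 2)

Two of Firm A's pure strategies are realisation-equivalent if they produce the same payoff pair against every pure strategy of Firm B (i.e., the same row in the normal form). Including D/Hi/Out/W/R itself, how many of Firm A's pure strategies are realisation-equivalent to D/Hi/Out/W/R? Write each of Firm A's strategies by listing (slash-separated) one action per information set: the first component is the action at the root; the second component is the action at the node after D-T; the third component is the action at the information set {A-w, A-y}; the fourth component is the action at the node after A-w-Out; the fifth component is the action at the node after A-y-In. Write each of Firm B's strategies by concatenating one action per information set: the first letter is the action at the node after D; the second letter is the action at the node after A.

Row for D/Hi/Out/W/R (columns Hw, Hy, Tw, Ty): (6,3) (6,3) (3,2) (3,2).
Under D/Hi/Out/W/R, Firm A's choice at the information set {A-w, A-y} and at the node after A-w-Out and at the node after A-y-In can never be reached regardless of what Firm B does, so varying those choices leaves every outcome unchanged.
Holding the reachable choices fixed and varying the unreachable ones freely already gives 2 × 2 × 2 = 8 equivalent strategies.
No other strategy reproduces this row, so those 8 are the full class: D/Hi/In/U/L, D/Hi/In/U/R, D/Hi/In/W/L, D/Hi/In/W/R, D/Hi/Out/U/L, D/Hi/Out/U/R, D/Hi/Out/W/L, D/Hi/Out/W/R.

8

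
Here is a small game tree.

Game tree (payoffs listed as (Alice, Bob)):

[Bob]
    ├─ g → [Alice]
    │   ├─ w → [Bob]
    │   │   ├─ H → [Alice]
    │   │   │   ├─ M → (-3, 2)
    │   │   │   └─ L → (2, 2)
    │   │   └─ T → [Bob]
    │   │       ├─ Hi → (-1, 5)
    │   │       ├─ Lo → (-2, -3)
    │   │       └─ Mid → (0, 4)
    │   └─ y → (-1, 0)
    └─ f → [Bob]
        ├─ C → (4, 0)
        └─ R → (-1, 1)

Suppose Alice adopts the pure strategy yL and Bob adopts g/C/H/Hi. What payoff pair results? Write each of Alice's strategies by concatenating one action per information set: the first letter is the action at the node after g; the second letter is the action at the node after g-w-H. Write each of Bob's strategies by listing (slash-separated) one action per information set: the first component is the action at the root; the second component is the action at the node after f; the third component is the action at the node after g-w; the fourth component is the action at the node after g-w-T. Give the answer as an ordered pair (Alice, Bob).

(-1, 0)

Trace the play path from the root:
  Bob plays g
  Alice plays y at [g]
→ terminal payoff (-1, 0).
(Alice's choice at the node after g-w-H is never reached on this path, so it doesn't affect the outcome.)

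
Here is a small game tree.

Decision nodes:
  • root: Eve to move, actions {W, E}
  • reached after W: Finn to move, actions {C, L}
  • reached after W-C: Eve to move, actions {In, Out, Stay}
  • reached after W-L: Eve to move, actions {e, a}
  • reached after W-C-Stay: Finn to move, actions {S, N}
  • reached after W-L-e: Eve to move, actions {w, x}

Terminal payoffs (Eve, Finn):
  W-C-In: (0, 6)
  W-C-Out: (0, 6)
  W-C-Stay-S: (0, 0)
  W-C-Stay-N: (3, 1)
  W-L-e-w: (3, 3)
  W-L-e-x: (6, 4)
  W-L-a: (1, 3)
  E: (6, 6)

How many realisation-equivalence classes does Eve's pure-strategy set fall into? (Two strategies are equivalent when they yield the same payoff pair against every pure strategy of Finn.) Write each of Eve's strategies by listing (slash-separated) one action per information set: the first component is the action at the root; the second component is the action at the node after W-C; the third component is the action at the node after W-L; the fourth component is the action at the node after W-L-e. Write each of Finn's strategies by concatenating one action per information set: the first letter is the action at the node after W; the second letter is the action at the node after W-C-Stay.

Eve has 24 pure strategies: W/In/e/w, W/In/e/x, W/In/a/w, W/In/a/x, W/Out/e/w, W/Out/e/x, W/Out/a/w, W/Out/a/x, W/Stay/e/w, W/Stay/e/x, W/Stay/a/w, W/Stay/a/x, E/In/e/w, E/In/e/x, E/In/a/w, E/In/a/x, E/Out/e/w, E/Out/e/x, E/Out/a/w, E/Out/a/x, E/Stay/e/w, E/Stay/e/x, E/Stay/a/w, E/Stay/a/x. Columns: CS, CN, LS, LN.
{W/In/e/w, W/Out/e/w} → row (0,6) (0,6) (3,3) (3,3)
{W/In/e/x, W/Out/e/x} → row (0,6) (0,6) (6,4) (6,4)
{W/In/a/w, W/In/a/x, W/Out/a/w, W/Out/a/x} → row (0,6) (0,6) (1,3) (1,3)
{W/Stay/e/w} → row (0,0) (3,1) (3,3) (3,3)
{W/Stay/e/x} → row (0,0) (3,1) (6,4) (6,4)
{W/Stay/a/w, W/Stay/a/x} → row (0,0) (3,1) (1,3) (1,3)
{E/In/e/w, E/In/e/x, E/In/a/w, E/In/a/x, E/Out/e/w, E/Out/e/x, E/Out/a/w, E/Out/a/x, E/Stay/e/w, E/Stay/e/x, E/Stay/a/w, E/Stay/a/x} → row (6,6) (6,6) (6,6) (6,6)
That's 7 distinct rows out of 24 strategies.

7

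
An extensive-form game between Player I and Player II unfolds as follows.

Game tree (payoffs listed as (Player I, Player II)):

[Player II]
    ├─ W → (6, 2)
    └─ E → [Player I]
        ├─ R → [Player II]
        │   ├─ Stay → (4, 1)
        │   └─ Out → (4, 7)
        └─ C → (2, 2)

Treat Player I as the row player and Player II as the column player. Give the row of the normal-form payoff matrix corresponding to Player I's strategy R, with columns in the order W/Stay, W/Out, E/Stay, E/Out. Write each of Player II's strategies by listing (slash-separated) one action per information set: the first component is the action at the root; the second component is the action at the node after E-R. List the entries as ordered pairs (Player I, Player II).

(6,2) (6,2) (4,1) (4,7)

vs W/Stay: Player II plays W → (6, 2)
vs W/Out: Player II plays W → (6, 2)
vs E/Stay: Player II plays E → Player I plays R at [E] → Player II plays Stay at [E-R] → (4, 1)
vs E/Out: Player II plays E → Player I plays R at [E] → Player II plays Out at [E-R] → (4, 7)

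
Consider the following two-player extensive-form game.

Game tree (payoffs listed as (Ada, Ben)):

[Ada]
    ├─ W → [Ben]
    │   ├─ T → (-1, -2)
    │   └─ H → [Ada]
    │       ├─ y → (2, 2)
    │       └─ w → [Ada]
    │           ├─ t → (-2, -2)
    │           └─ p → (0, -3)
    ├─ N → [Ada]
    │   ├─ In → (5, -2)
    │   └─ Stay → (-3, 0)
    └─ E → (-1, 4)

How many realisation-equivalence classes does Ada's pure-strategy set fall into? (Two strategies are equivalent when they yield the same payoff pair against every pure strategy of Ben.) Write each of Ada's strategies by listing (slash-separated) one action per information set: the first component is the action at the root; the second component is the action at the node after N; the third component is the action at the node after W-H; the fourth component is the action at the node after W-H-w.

Ada has 24 pure strategies: W/In/y/t, W/In/y/p, W/In/w/t, W/In/w/p, W/Stay/y/t, W/Stay/y/p, W/Stay/w/t, W/Stay/w/p, N/In/y/t, N/In/y/p, N/In/w/t, N/In/w/p, N/Stay/y/t, N/Stay/y/p, N/Stay/w/t, N/Stay/w/p, E/In/y/t, E/In/y/p, E/In/w/t, E/In/w/p, E/Stay/y/t, E/Stay/y/p, E/Stay/w/t, E/Stay/w/p. Columns: T, H.
{W/In/y/t, W/In/y/p, W/Stay/y/t, W/Stay/y/p} → row (-1,-2) (2,2)
{W/In/w/t, W/Stay/w/t} → row (-1,-2) (-2,-2)
{W/In/w/p, W/Stay/w/p} → row (-1,-2) (0,-3)
{N/In/y/t, N/In/y/p, N/In/w/t, N/In/w/p} → row (5,-2) (5,-2)
{N/Stay/y/t, N/Stay/y/p, N/Stay/w/t, N/Stay/w/p} → row (-3,0) (-3,0)
{E/In/y/t, E/In/y/p, E/In/w/t, E/In/w/p, E/Stay/y/t, E/Stay/y/p, E/Stay/w/t, E/Stay/w/p} → row (-1,4) (-1,4)
That's 6 distinct rows out of 24 strategies.

6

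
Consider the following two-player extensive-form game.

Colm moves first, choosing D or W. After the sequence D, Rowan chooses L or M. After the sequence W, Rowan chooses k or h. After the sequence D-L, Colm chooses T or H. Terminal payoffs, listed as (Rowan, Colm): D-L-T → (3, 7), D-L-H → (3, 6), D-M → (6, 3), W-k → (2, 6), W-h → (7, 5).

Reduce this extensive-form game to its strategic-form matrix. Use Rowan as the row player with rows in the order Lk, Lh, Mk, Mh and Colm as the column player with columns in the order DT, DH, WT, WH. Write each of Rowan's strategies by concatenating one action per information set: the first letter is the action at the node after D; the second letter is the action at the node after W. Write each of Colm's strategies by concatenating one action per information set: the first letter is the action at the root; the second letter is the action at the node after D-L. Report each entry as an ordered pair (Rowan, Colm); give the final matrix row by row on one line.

Row Lk: DT→(3,7), DH→(3,6), WT→(2,6), WH→(2,6)
Row Lh: DT→(3,7), DH→(3,6), WT→(7,5), WH→(7,5)
Row Mk: DT→(6,3), DH→(6,3), WT→(2,6), WH→(2,6)
Row Mh: DT→(6,3), DH→(6,3), WT→(7,5), WH→(7,5)

Lk: (3,7) (3,6) (2,6) (2,6) | Lh: (3,7) (3,6) (7,5) (7,5) | Mk: (6,3) (6,3) (2,6) (2,6) | Mh: (6,3) (6,3) (7,5) (7,5)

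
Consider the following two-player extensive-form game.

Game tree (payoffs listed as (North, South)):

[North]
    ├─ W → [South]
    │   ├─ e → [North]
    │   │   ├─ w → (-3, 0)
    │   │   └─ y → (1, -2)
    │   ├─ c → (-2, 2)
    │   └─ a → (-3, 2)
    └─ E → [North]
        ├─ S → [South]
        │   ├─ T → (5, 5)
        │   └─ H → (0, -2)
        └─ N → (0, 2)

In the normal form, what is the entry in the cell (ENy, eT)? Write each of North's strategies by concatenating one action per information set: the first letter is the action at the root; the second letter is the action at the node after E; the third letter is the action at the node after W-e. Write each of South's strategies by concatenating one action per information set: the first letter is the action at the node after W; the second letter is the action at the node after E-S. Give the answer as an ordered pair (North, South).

(0, 2)

Trace the play path from the root:
  North plays E
  North plays N at [E]
→ terminal payoff (0, 2).
(North's choice at the node after W-e is never reached on this path, so it doesn't affect the outcome.)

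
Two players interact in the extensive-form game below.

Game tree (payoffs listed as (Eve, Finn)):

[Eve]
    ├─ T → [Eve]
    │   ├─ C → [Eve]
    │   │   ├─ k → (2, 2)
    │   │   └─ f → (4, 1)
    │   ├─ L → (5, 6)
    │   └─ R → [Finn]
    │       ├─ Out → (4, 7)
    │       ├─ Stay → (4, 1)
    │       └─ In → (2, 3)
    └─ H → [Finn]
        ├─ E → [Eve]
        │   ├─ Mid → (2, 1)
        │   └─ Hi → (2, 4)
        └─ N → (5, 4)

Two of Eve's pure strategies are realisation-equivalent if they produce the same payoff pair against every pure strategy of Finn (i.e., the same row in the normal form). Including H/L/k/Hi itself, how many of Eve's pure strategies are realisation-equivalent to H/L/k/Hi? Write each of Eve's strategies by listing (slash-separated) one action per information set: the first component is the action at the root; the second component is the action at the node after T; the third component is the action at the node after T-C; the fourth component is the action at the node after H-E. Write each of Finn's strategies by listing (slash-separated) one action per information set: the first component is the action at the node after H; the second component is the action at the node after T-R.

6

Row for H/L/k/Hi (columns E/Out, E/Stay, E/In, N/Out, N/Stay, N/In): (2,4) (2,4) (2,4) (5,4) (5,4) (5,4).
Under H/L/k/Hi, Eve's choice at the node after T and at the node after T-C can never be reached regardless of what Finn does, so varying those choices leaves every outcome unchanged.
Holding the reachable choices fixed and varying the unreachable ones freely already gives 3 × 2 = 6 equivalent strategies.
No other strategy reproduces this row, so those 6 are the full class: H/C/k/Hi, H/C/f/Hi, H/L/k/Hi, H/L/f/Hi, H/R/k/Hi, H/R/f/Hi.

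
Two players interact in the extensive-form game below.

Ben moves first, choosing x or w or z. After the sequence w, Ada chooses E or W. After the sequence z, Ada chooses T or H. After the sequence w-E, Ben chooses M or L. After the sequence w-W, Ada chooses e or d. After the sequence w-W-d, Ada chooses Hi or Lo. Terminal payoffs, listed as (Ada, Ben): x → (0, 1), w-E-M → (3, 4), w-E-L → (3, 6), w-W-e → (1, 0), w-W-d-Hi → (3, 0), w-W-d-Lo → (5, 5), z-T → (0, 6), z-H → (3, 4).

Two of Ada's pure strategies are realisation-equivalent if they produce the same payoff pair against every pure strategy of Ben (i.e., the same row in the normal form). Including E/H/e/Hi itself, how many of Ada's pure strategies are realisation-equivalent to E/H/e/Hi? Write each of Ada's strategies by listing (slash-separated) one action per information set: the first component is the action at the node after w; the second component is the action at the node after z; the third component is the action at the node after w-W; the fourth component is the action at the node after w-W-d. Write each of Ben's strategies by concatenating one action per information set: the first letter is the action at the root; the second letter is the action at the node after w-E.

4

Row for E/H/e/Hi (columns xM, xL, wM, wL, zM, zL): (0,1) (0,1) (3,4) (3,6) (3,4) (3,4).
Under E/H/e/Hi, Ada's choice at the node after w-W and at the node after w-W-d can never be reached regardless of what Ben does, so varying those choices leaves every outcome unchanged.
Holding the reachable choices fixed and varying the unreachable ones freely already gives 2 × 2 = 4 equivalent strategies.
No other strategy reproduces this row, so those 4 are the full class: E/H/e/Hi, E/H/e/Lo, E/H/d/Hi, E/H/d/Lo.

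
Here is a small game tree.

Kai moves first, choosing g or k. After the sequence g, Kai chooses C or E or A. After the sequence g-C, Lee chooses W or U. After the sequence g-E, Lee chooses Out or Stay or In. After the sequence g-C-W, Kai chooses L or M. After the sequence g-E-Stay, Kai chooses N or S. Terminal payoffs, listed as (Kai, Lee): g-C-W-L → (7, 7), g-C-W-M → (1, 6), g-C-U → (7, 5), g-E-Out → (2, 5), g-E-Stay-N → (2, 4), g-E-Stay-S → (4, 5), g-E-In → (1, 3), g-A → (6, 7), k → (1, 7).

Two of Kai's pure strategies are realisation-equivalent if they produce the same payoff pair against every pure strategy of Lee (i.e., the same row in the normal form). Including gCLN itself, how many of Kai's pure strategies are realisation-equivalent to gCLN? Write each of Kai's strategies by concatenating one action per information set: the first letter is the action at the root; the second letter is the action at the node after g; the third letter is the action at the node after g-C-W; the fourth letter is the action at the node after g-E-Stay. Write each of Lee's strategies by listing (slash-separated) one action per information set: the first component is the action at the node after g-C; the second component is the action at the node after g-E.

Row for gCLN (columns W/Out, W/Stay, W/In, U/Out, U/Stay, U/In): (7,7) (7,7) (7,7) (7,5) (7,5) (7,5).
Under gCLN, Kai's choice at the node after g-E-Stay can never be reached regardless of what Lee does, so varying those choices leaves every outcome unchanged.
Holding the reachable choices fixed and varying the unreachable one freely already gives 2 equivalent strategies.
No other strategy reproduces this row, so those 2 are the full class: gCLN, gCLS.

2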